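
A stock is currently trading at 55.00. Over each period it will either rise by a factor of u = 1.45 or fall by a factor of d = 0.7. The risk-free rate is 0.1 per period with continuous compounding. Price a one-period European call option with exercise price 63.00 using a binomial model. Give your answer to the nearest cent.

Risk-neutral probability p = (e^0.1 − 0.7)/(1.45 − 0.7) = 0.4052/0.7500 = 0.5402
Terminal stock prices: S_u = 79.75, S_d = 38.5
Terminal payoffs (S − K): max(16.75, 0) = 16.75, max(-24.5, 0) = 0
Node 0 (S = 55): V_0 = e^(−0.1)·[0.5402·16.7500 + 0.4598·0.0000] = 8.1877

8.19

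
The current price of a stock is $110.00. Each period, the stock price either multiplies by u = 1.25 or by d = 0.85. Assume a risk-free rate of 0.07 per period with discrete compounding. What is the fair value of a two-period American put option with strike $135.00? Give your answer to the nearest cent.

$25.00

Risk-neutral probability p = (1 + 0.07 − 0.85)/(1.25 − 0.85) = 0.2200/0.4000 = 0.5500
Terminal stock prices: S_uu = 171.9, S_ud = 116.9, S_dd = 79.47
Terminal payoffs (K − S): max(-36.88, 0) = 0, max(18.12, 0) = 18.12, max(55.53, 0) = 55.53
Node u (S = 137.5): continuation = 1/1.07·[0.5500·0.0000 + 0.4500·18.1250] = 7.6227; exercise value = 0.0000 ≤ continuation, so V_u = 7.6227
Node d (S = 93.5): continuation = 1/1.07·[0.5500·18.1250 + 0.4500·55.5250] = 32.6682; exercise value = 41.5000 > continuation, so V_d = 41.5000 (exercise)
Node 0 (S = 110): continuation = 1/1.07·[0.5500·7.6227 + 0.4500·41.5000] = 21.3715; exercise value = 25.0000 > continuation, so V_0 = 25.0000 (exercise)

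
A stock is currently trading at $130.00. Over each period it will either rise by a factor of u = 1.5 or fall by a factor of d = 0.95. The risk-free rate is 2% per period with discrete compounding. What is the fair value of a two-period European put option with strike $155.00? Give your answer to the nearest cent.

Risk-neutral probability p = (1 + 0.02 − 0.95)/(1.5 − 0.95) = 0.0700/0.5500 = 0.1273
Terminal stock prices: S_uu = 292.5, S_ud = 185.2, S_dd = 117.3
Terminal payoffs (K − S): max(-137.5, 0) = 0, max(-30.25, 0) = 0, max(37.67, 0) = 37.67
Node u (S = 195): V_u = 1/1.02·[0.1273·0.0000 + 0.8727·0.0000] = 0.0000
Node d (S = 123.5): V_d = 1/1.02·[0.1273·0.0000 + 0.8727·37.6750] = 32.2353
Node 0 (S = 130): V_0 = 1/1.02·[0.1273·0.0000 + 0.8727·32.2353] = 27.5810

$27.58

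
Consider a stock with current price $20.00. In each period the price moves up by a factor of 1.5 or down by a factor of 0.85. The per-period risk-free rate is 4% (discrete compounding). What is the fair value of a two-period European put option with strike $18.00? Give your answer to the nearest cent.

$1.64

Risk-neutral probability p = (1 + 0.04 − 0.85)/(1.5 − 0.85) = 0.1900/0.6500 = 0.2923
Terminal stock prices: S_uu = 45, S_ud = 25.5, S_dd = 14.45
Terminal payoffs (K − S): max(-27, 0) = 0, max(-7.5, 0) = 0, max(3.55, 0) = 3.55
Node u (S = 30): V_u = 1/1.04·[0.2923·0.0000 + 0.7077·0.0000] = 0.0000
Node d (S = 17): V_d = 1/1.04·[0.2923·0.0000 + 0.7077·3.5500] = 2.4157
Node 0 (S = 20): V_0 = 1/1.04·[0.2923·0.0000 + 0.7077·2.4157] = 1.6438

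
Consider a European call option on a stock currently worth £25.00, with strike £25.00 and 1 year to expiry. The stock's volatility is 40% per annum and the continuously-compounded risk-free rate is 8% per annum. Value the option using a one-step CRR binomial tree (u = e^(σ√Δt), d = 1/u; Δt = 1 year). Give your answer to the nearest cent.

£5.71

CRR parameters: u = e^(σ√Δt) = e^(0.4·√1) = 1.4918, d = 1/u = 0.6703
Per-period rate: rΔt = 0.08·1 = 0.08, so R = e^0.08 = 1.0833
Risk-neutral probability p = (e^0.08 − 0.6703)/(1.4918 − 0.6703) = 0.4130/0.8215 = 0.5027
Terminal stock prices: S_u = 37.3, S_d = 16.76
Terminal payoffs (S − K): max(12.3, 0) = 12.3, max(-8.242, 0) = 0
Node 0 (S = 25): V_0 = e^(−0.08)·[0.5027·12.2956 + 0.4973·0.0000] = 5.7057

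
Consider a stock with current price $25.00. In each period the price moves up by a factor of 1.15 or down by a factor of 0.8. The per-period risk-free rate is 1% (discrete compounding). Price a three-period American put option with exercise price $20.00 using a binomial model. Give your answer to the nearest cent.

Risk-neutral probability p = (1 + 0.01 − 0.8)/(1.15 − 0.8) = 0.2100/0.3500 = 0.6000
Terminal stock prices: S_uuu = 38.02, S_uud = 26.45, S_udd = 18.4, S_ddd = 12.8
Terminal payoffs (K − S): max(-18.02, 0) = 0, max(-6.45, 0) = 0, max(1.6, 0) = 1.6, max(7.2, 0) = 7.2
Node uu (S = 33.06): continuation = 1/1.01·[0.6000·0.0000 + 0.4000·0.0000] = 0.0000; exercise value = 0.0000 ≤ continuation, so V_uu = 0.0000
Node ud (S = 23): continuation = 1/1.01·[0.6000·0.0000 + 0.4000·1.6000] = 0.6337; exercise value = 0.0000 ≤ continuation, so V_ud = 0.6337
Node dd (S = 16): continuation = 1/1.01·[0.6000·1.6000 + 0.4000·7.2000] = 3.8020; exercise value = 4.0000 > continuation, so V_dd = 4.0000 (exercise)
Node u (S = 28.75): continuation = 1/1.01·[0.6000·0.0000 + 0.4000·0.6337] = 0.2510; exercise value = 0.0000 ≤ continuation, so V_u = 0.2510
Node d (S = 20): continuation = 1/1.01·[0.6000·0.6337 + 0.4000·4.0000] = 1.9606; exercise value = 0.0000 ≤ continuation, so V_d = 1.9606
Node 0 (S = 25): continuation = 1/1.01·[0.6000·0.2510 + 0.4000·1.9606] = 0.9256; exercise value = 0.0000 ≤ continuation, so V_0 = 0.9256

$0.93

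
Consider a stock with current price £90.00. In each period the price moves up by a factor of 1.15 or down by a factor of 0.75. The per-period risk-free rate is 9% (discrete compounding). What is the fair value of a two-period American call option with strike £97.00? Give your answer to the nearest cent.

£13.39

Risk-neutral probability p = (1 + 0.09 − 0.75)/(1.15 − 0.75) = 0.3400/0.4000 = 0.8500
Terminal stock prices: S_uu = 119, S_ud = 77.62, S_dd = 50.62
Terminal payoffs (S − K): max(22.02, 0) = 22.02, max(-19.38, 0) = 0, max(-46.38, 0) = 0
Node u (S = 103.5): continuation = 1/1.09·[0.8500·22.0250 + 0.1500·0.0000] = 17.1755; exercise value = 6.5000 ≤ continuation, so V_u = 17.1755
Node d (S = 67.5): continuation = 1/1.09·[0.8500·0.0000 + 0.1500·0.0000] = 0.0000; exercise value = 0.0000 ≤ continuation, so V_d = 0.0000
Node 0 (S = 90): continuation = 1/1.09·[0.8500·17.1755 + 0.1500·0.0000] = 13.3937; exercise value = 0.0000 ≤ continuation, so V_0 = 13.3937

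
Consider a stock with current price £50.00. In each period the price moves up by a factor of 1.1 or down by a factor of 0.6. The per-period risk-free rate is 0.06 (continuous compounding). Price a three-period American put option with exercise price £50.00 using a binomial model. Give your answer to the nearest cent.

£3.25

Risk-neutral probability p = (e^0.06 − 0.6)/(1.1 − 0.6) = 0.4618/0.5000 = 0.9237
Terminal stock prices: S_uuu = 66.55, S_uud = 36.3, S_udd = 19.8, S_ddd = 10.8
Terminal payoffs (K − S): max(-16.55, 0) = 0, max(13.7, 0) = 13.7, max(30.2, 0) = 30.2, max(39.2, 0) = 39.2
Node uu (S = 60.5): continuation = e^(−0.06)·[0.9237·0.0000 + 0.0763·13.7000] = 0.9848; exercise value = 0.0000 ≤ continuation, so V_uu = 0.9848
Node ud (S = 33): continuation = e^(−0.06)·[0.9237·13.7000 + 0.0763·30.2000] = 14.0882; exercise value = 17.0000 > continuation, so V_ud = 17.0000 (exercise)
Node dd (S = 18): continuation = e^(−0.06)·[0.9237·30.2000 + 0.0763·39.2000] = 29.0882; exercise value = 32.0000 > continuation, so V_dd = 32.0000 (exercise)
Node u (S = 55): continuation = e^(−0.06)·[0.9237·0.9848 + 0.0763·17.0000] = 2.0786; exercise value = 0.0000 ≤ continuation, so V_u = 2.0786
Node d (S = 30): continuation = e^(−0.06)·[0.9237·17.0000 + 0.0763·32.0000] = 17.0882; exercise value = 20.0000 > continuation, so V_d = 20.0000 (exercise)
Node 0 (S = 50): continuation = e^(−0.06)·[0.9237·2.0786 + 0.0763·20.0000] = 3.2458; exercise value = 0.0000 ≤ continuation, so V_0 = 3.2458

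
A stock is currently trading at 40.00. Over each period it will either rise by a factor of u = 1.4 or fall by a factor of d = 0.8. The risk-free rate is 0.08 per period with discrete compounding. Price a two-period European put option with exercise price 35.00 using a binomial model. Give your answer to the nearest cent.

2.29

Risk-neutral probability p = (1 + 0.08 − 0.8)/(1.4 − 0.8) = 0.2800/0.6000 = 0.4667
Terminal stock prices: S_uu = 78.4, S_ud = 44.8, S_dd = 25.6
Terminal payoffs (K − S): max(-43.4, 0) = 0, max(-9.8, 0) = 0, max(9.4, 0) = 9.4
Node u (S = 56): V_u = 1/1.08·[0.4667·0.0000 + 0.5333·0.0000] = 0.0000
Node d (S = 32): V_d = 1/1.08·[0.4667·0.0000 + 0.5333·9.4000] = 4.6420
Node 0 (S = 40): V_0 = 1/1.08·[0.4667·0.0000 + 0.5333·4.6420] = 2.2923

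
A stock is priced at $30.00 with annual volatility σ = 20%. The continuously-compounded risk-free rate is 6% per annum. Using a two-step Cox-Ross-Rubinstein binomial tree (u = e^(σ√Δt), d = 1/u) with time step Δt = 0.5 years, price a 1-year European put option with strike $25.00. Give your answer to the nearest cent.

$0.41

CRR parameters: u = e^(σ√Δt) = e^(0.2·√0.5) = 1.1519, d = 1/u = 0.8681
Per-period rate: rΔt = 0.06·0.5 = 0.03, so R = e^0.03 = 1.0305
Risk-neutral probability p = (e^0.03 − 0.8681)/(1.1519 − 0.8681) = 0.1623/0.2838 = 0.5720
Terminal stock prices: S_uu = 39.81, S_ud = 30, S_dd = 22.61
Terminal payoffs (K − S): max(-14.81, 0) = 0, max(-5, 0) = 0, max(2.391, 0) = 2.391
Node u (S = 34.56): V_u = e^(−0.03)·[0.5720·0.0000 + 0.4280·0.0000] = 0.0000
Node d (S = 26.04): V_d = e^(−0.03)·[0.5720·0.0000 + 0.4280·2.3909] = 0.9930
Node 0 (S = 30): V_0 = e^(−0.03)·[0.5720·0.0000 + 0.4280·0.9930] = 0.4124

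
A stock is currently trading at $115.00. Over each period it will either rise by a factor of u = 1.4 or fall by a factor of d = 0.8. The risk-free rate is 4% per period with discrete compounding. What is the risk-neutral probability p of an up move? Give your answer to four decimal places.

p = 0.4000

Risk-neutral probability p = (1 + 0.04 − 0.8)/(1.4 − 0.8) = 0.2400/0.6000 = 0.4000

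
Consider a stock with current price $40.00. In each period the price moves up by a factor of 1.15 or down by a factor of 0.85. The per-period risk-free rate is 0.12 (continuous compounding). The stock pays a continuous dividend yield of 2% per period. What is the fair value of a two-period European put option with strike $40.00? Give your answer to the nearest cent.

Per-period risk-free factor R = e^0.12 = 1.1275; dividend-adjusted growth = e^(0.12−0.02) = 1.1052.
Risk-neutral probability p = (1.1052 − 0.85)/(1.15 − 0.85) = 0.2552/0.3000 = 0.8506
Terminal stock prices: S_uu = 52.9, S_ud = 39.1, S_dd = 28.9
Terminal payoffs (K − S): max(-12.9, 0) = 0, max(0.9, 0) = 0.9, max(11.1, 0) = 11.1
Node u (S = 46): V_u = e^(−0.12)·[0.8506·0.0000 + 0.1494·0.9000] = 0.1193
Node d (S = 34): V_d = e^(−0.12)·[0.8506·0.9000 + 0.1494·11.1000] = 2.1501
Node 0 (S = 40): V_0 = e^(−0.12)·[0.8506·0.1193 + 0.1494·2.1501] = 0.3749

$0.37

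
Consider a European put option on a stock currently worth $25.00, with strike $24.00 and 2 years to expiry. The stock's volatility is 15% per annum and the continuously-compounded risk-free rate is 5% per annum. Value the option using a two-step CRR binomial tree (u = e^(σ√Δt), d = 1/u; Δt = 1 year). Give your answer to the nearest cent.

CRR parameters: u = e^(σ√Δt) = e^(0.15·√1) = 1.1618, d = 1/u = 0.8607
Per-period rate: rΔt = 0.05·1 = 0.05, so R = e^0.05 = 1.0513
Risk-neutral probability p = (e^0.05 − 0.8607)/(1.1618 − 0.8607) = 0.1906/0.3011 = 0.6328
Terminal stock prices: S_uu = 33.75, S_ud = 25, S_dd = 18.52
Terminal payoffs (K − S): max(-9.746, 0) = 0, max(-1, 0) = 0, max(5.48, 0) = 5.48
Node u (S = 29.05): V_u = e^(−0.05)·[0.6328·0.0000 + 0.3672·0.0000] = 0.0000
Node d (S = 21.52): V_d = e^(−0.05)·[0.6328·0.0000 + 0.3672·5.4795] = 1.9138
Node 0 (S = 25): V_0 = e^(−0.05)·[0.6328·0.0000 + 0.3672·1.9138] = 0.6684

$0.67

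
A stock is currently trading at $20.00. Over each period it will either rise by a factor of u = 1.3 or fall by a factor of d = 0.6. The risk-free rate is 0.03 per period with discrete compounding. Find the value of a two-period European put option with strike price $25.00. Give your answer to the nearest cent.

$6.69

Risk-neutral probability p = (1 + 0.03 − 0.6)/(1.3 − 0.6) = 0.4300/0.7000 = 0.6143
Terminal stock prices: S_uu = 33.8, S_ud = 15.6, S_dd = 7.2
Terminal payoffs (K − S): max(-8.8, 0) = 0, max(9.4, 0) = 9.4, max(17.8, 0) = 17.8
Node u (S = 26): V_u = 1/1.03·[0.6143·0.0000 + 0.3857·9.4000] = 3.5201
Node d (S = 12): V_d = 1/1.03·[0.6143·9.4000 + 0.3857·17.8000] = 12.2718
Node 0 (S = 20): V_0 = 1/1.03·[0.6143·3.5201 + 0.3857·12.2718] = 6.6949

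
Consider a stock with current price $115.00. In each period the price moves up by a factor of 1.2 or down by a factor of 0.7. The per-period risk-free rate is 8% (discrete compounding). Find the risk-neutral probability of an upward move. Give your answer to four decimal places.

p = 0.7600

Risk-neutral probability p = (1 + 0.08 − 0.7)/(1.2 − 0.7) = 0.3800/0.5000 = 0.7600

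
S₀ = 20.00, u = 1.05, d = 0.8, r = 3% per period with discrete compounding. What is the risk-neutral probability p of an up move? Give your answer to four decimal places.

p = 0.9200

Risk-neutral probability p = (1 + 0.03 − 0.8)/(1.05 − 0.8) = 0.2300/0.2500 = 0.9200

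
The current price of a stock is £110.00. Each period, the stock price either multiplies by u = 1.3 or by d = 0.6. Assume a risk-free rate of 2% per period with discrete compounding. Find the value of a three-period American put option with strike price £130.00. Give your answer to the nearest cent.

Risk-neutral probability p = (1 + 0.02 − 0.6)/(1.3 − 0.6) = 0.4200/0.7000 = 0.6000
Terminal stock prices: S_uuu = 241.7, S_uud = 111.5, S_udd = 51.48, S_ddd = 23.76
Terminal payoffs (K − S): max(-111.7, 0) = 0, max(18.46, 0) = 18.46, max(78.52, 0) = 78.52, max(106.2, 0) = 106.2
Node uu (S = 185.9): continuation = 1/1.02·[0.6000·0.0000 + 0.4000·18.4600] = 7.2392; exercise value = 0.0000 ≤ continuation, so V_uu = 7.2392
Node ud (S = 85.8): continuation = 1/1.02·[0.6000·18.4600 + 0.4000·78.5200] = 41.6510; exercise value = 44.2000 > continuation, so V_ud = 44.2000 (exercise)
Node dd (S = 39.6): continuation = 1/1.02·[0.6000·78.5200 + 0.4000·106.2400] = 87.8510; exercise value = 90.4000 > continuation, so V_dd = 90.4000 (exercise)
Node u (S = 143): continuation = 1/1.02·[0.6000·7.2392 + 0.4000·44.2000] = 21.5917; exercise value = 0.0000 ≤ continuation, so V_u = 21.5917
Node d (S = 66): continuation = 1/1.02·[0.6000·44.2000 + 0.4000·90.4000] = 61.4510; exercise value = 64.0000 > continuation, so V_d = 64.0000 (exercise)
Node 0 (S = 110): continuation = 1/1.02·[0.6000·21.5917 + 0.4000·64.0000] = 37.7990; exercise value = 20.0000 ≤ continuation, so V_0 = 37.7990

£37.80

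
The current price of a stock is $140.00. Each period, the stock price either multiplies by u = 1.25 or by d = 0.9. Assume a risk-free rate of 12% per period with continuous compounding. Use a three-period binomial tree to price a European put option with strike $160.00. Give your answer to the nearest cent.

$4.77

Risk-neutral probability p = (e^0.12 − 0.9)/(1.25 − 0.9) = 0.2275/0.3500 = 0.6500
Terminal stock prices: S_uuu = 273.4, S_uud = 196.9, S_udd = 141.8, S_ddd = 102.1
Terminal payoffs (K − S): max(-113.4, 0) = 0, max(-36.88, 0) = 0, max(18.25, 0) = 18.25, max(57.94, 0) = 57.94
Node uu (S = 218.8): V_uu = e^(−0.12)·[0.6500·0.0000 + 0.3500·0.0000] = 0.0000
Node ud (S = 157.5): V_ud = e^(−0.12)·[0.6500·0.0000 + 0.3500·18.2500] = 5.6653
Node dd (S = 113.4): V_dd = e^(−0.12)·[0.6500·18.2500 + 0.3500·57.9400] = 28.5073
Node u (S = 175): V_u = e^(−0.12)·[0.6500·0.0000 + 0.3500·5.6653] = 1.7587
Node d (S = 126): V_d = e^(−0.12)·[0.6500·5.6653 + 0.3500·28.5073] = 12.1155
Node 0 (S = 140): V_0 = e^(−0.12)·[0.6500·1.7587 + 0.3500·12.1155] = 4.7749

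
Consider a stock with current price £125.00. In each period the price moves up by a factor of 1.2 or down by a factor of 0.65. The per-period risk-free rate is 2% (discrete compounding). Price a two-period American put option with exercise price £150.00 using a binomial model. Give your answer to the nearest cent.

£33.17

Risk-neutral probability p = (1 + 0.02 − 0.65)/(1.2 − 0.65) = 0.3700/0.5500 = 0.6727
Terminal stock prices: S_uu = 180, S_ud = 97.5, S_dd = 52.81
Terminal payoffs (K − S): max(-30, 0) = 0, max(52.5, 0) = 52.5, max(97.19, 0) = 97.19
Node u (S = 150): continuation = 1/1.02·[0.6727·0.0000 + 0.3273·52.5000] = 16.8449; exercise value = 0.0000 ≤ continuation, so V_u = 16.8449
Node d (S = 81.25): continuation = 1/1.02·[0.6727·52.5000 + 0.3273·97.1875] = 65.8088; exercise value = 68.7500 > continuation, so V_d = 68.7500 (exercise)
Node 0 (S = 125): continuation = 1/1.02·[0.6727·16.8449 + 0.3273·68.7500] = 33.1687; exercise value = 25.0000 ≤ continuation, so V_0 = 33.1687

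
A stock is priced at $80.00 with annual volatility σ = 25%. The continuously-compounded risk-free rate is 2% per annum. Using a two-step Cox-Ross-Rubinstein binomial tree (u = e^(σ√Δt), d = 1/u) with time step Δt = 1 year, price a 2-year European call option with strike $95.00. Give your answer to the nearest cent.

CRR parameters: u = e^(σ√Δt) = e^(0.25·√1) = 1.2840, d = 1/u = 0.7788
Per-period rate: rΔt = 0.02·1 = 0.02, so R = e^0.02 = 1.0202
Risk-neutral probability p = (e^0.02 − 0.7788)/(1.2840 − 0.7788) = 0.2414/0.5052 = 0.4778
Terminal stock prices: S_uu = 131.9, S_ud = 80, S_dd = 48.52
Terminal payoffs (S − K): max(36.9, 0) = 36.9, max(-15, 0) = 0, max(-46.48, 0) = 0
Node u (S = 102.7): V_u = e^(−0.02)·[0.4778·36.8977 + 0.5222·0.0000] = 17.2809
Node d (S = 62.3): V_d = e^(−0.02)·[0.4778·0.0000 + 0.5222·0.0000] = 0.0000
Node 0 (S = 80): V_0 = e^(−0.02)·[0.4778·17.2809 + 0.5222·0.0000] = 8.0935

$8.09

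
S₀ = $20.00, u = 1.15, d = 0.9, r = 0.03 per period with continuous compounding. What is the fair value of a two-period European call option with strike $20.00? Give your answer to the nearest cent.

Risk-neutral probability p = (e^0.03 − 0.9)/(1.15 − 0.9) = 0.1305/0.2500 = 0.5218
Terminal stock prices: S_uu = 26.45, S_ud = 20.7, S_dd = 16.2
Terminal payoffs (S − K): max(6.45, 0) = 6.45, max(0.7, 0) = 0.7, max(-3.8, 0) = 0
Node u (S = 23): V_u = e^(−0.03)·[0.5218·6.4500 + 0.4782·0.7000] = 3.5911
Node d (S = 18): V_d = e^(−0.03)·[0.5218·0.7000 + 0.4782·0.0000] = 0.3545
Node 0 (S = 20): V_0 = e^(−0.03)·[0.5218·3.5911 + 0.4782·0.3545] = 1.9830

$1.98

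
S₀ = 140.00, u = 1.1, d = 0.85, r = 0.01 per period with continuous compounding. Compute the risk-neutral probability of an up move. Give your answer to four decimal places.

Risk-neutral probability p = (e^0.01 − 0.85)/(1.1 − 0.85) = 0.1601/0.2500 = 0.6402

p = 0.6402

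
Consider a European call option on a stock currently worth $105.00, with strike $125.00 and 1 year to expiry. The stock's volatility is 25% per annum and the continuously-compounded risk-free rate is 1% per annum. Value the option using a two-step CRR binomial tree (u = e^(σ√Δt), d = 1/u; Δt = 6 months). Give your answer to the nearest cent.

$5.37

CRR parameters: u = e^(σ√Δt) = e^(0.25·√0.5) = 1.1934, d = 1/u = 0.8380
Per-period rate: rΔt = 0.01·0.5 = 0.005, so R = e^0.005 = 1.0050
Risk-neutral probability p = (e^0.005 − 0.8380)/(1.1934 − 0.8380) = 0.1670/0.3554 = 0.4700
Terminal stock prices: S_uu = 149.5, S_ud = 105, S_dd = 73.73
Terminal payoffs (S − K): max(24.53, 0) = 24.53, max(-20, 0) = 0, max(-51.27, 0) = 0
Node u (S = 125.3): V_u = e^(−0.005)·[0.4700·24.5325 + 0.5300·0.0000] = 11.4734
Node d (S = 87.99): V_d = e^(−0.005)·[0.4700·0.0000 + 0.5300·0.0000] = 0.0000
Node 0 (S = 105): V_0 = e^(−0.005)·[0.4700·11.4734 + 0.5300·0.0000] = 5.3659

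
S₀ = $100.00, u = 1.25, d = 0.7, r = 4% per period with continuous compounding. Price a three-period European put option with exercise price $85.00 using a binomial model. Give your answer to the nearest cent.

Risk-neutral probability p = (e^0.04 − 0.7)/(1.25 − 0.7) = 0.3408/0.5500 = 0.6197
Terminal stock prices: S_uuu = 195.3, S_uud = 109.4, S_udd = 61.25, S_ddd = 34.3
Terminal payoffs (K − S): max(-110.3, 0) = 0, max(-24.38, 0) = 0, max(23.75, 0) = 23.75, max(50.7, 0) = 50.7
Node uu (S = 156.2): V_uu = e^(−0.04)·[0.6197·0.0000 + 0.3803·0.0000] = 0.0000
Node ud (S = 87.5): V_ud = e^(−0.04)·[0.6197·0.0000 + 0.3803·23.7500] = 8.6790
Node dd (S = 49): V_dd = e^(−0.04)·[0.6197·23.7500 + 0.3803·50.7000] = 32.6671
Node u (S = 125): V_u = e^(−0.04)·[0.6197·0.0000 + 0.3803·8.6790] = 3.1716
Node d (S = 70): V_d = e^(−0.04)·[0.6197·8.6790 + 0.3803·32.6671] = 17.1047
Node 0 (S = 100): V_0 = e^(−0.04)·[0.6197·3.1716 + 0.3803·17.1047] = 8.1388

$8.14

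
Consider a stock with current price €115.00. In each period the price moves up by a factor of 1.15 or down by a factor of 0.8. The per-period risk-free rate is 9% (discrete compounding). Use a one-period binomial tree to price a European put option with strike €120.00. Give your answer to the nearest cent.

Risk-neutral probability p = (1 + 0.09 − 0.8)/(1.15 − 0.8) = 0.2900/0.3500 = 0.8286
Terminal stock prices: S_u = 132.2, S_d = 92
Terminal payoffs (K − S): max(-12.25, 0) = 0, max(28, 0) = 28
Node 0 (S = 115): V_0 = 1/1.09·[0.8286·0.0000 + 0.1714·28.0000] = 4.4037

€4.40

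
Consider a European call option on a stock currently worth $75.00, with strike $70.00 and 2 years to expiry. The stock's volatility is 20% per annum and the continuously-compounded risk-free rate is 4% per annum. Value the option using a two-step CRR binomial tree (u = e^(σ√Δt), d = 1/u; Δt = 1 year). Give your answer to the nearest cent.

$14.04

CRR parameters: u = e^(σ√Δt) = e^(0.2·√1) = 1.2214, d = 1/u = 0.8187
Per-period rate: rΔt = 0.04·1 = 0.04, so R = e^0.04 = 1.0408
Risk-neutral probability p = (e^0.04 − 0.8187)/(1.2214 − 0.8187) = 0.2221/0.4027 = 0.5515
Terminal stock prices: S_uu = 111.9, S_ud = 75, S_dd = 50.27
Terminal payoffs (S − K): max(41.89, 0) = 41.89, max(5, 0) = 5, max(-19.73, 0) = 0
Node u (S = 91.61): V_u = e^(−0.04)·[0.5515·41.8869 + 0.4485·5.0000] = 24.3499
Node d (S = 61.4): V_d = e^(−0.04)·[0.5515·5.0000 + 0.4485·0.0000] = 2.6495
Node 0 (S = 75): V_0 = e^(−0.04)·[0.5515·24.3499 + 0.4485·2.6495] = 14.0445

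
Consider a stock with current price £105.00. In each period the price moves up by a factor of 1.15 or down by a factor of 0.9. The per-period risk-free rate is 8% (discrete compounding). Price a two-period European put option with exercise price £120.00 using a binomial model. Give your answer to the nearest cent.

Risk-neutral probability p = (1 + 0.08 − 0.9)/(1.15 − 0.9) = 0.1800/0.2500 = 0.7200
Terminal stock prices: S_uu = 138.9, S_ud = 108.7, S_dd = 85.05
Terminal payoffs (K − S): max(-18.86, 0) = 0, max(11.33, 0) = 11.33, max(34.95, 0) = 34.95
Node u (S = 120.7): V_u = 1/1.08·[0.7200·0.0000 + 0.2800·11.3250] = 2.9361
Node d (S = 94.5): V_d = 1/1.08·[0.7200·11.3250 + 0.2800·34.9500] = 16.6111
Node 0 (S = 105): V_0 = 1/1.08·[0.7200·2.9361 + 0.2800·16.6111] = 6.2640

£6.26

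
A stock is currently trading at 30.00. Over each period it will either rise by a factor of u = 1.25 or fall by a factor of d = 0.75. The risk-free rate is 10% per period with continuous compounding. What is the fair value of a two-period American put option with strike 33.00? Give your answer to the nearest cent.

3.57

Risk-neutral probability p = (e^0.1 − 0.75)/(1.25 − 0.75) = 0.3552/0.5000 = 0.7103
Terminal stock prices: S_uu = 46.88, S_ud = 28.12, S_dd = 16.88
Terminal payoffs (K − S): max(-13.88, 0) = 0, max(4.875, 0) = 4.875, max(16.12, 0) = 16.12
Node u (S = 37.5): continuation = e^(−0.1)·[0.7103·0.0000 + 0.2897·4.8750] = 1.2777; exercise value = 0.0000 ≤ continuation, so V_u = 1.2777
Node d (S = 22.5): continuation = e^(−0.1)·[0.7103·4.8750 + 0.2897·16.1250] = 7.3596; exercise value = 10.5000 > continuation, so V_d = 10.5000 (exercise)
Node 0 (S = 30): continuation = e^(−0.1)·[0.7103·1.2777 + 0.2897·10.5000] = 3.5732; exercise value = 3.0000 ≤ continuation, so V_0 = 3.5732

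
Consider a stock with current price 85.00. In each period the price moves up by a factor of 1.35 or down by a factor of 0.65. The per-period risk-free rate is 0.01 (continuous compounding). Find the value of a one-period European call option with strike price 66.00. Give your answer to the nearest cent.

Risk-neutral probability p = (e^0.01 − 0.65)/(1.35 − 0.65) = 0.3601/0.7000 = 0.5144
Terminal stock prices: S_u = 114.8, S_d = 55.25
Terminal payoffs (S − K): max(48.75, 0) = 48.75, max(-10.75, 0) = 0
Node 0 (S = 85): V_0 = e^(−0.01)·[0.5144·48.7500 + 0.4856·0.0000] = 24.8254

24.83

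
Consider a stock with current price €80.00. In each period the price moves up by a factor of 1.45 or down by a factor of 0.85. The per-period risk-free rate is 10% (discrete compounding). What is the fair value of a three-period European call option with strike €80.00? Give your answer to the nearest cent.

Risk-neutral probability p = (1 + 0.1 − 0.85)/(1.45 − 0.85) = 0.2500/0.6000 = 0.4167
Terminal stock prices: S_uuu = 243.9, S_uud = 143, S_udd = 83.81, S_ddd = 49.13
Terminal payoffs (S − K): max(163.9, 0) = 163.9, max(62.97, 0) = 62.97, max(3.81, 0) = 3.81, max(-30.87, 0) = 0
Node uu (S = 168.2): V_uu = 1/1.1·[0.4167·163.8900 + 0.5833·62.9700] = 95.4727
Node ud (S = 98.6): V_ud = 1/1.1·[0.4167·62.9700 + 0.5833·3.8100] = 25.8727
Node dd (S = 57.8): V_dd = 1/1.1·[0.4167·3.8100 + 0.5833·0.0000] = 1.4432
Node u (S = 116): V_u = 1/1.1·[0.4167·95.4727 + 0.5833·25.8727] = 49.8843
Node d (S = 68): V_d = 1/1.1·[0.4167·25.8727 + 0.5833·1.4432] = 10.5656
Node 0 (S = 80): V_0 = 1/1.1·[0.4167·49.8843 + 0.5833·10.5656] = 24.4985

€24.50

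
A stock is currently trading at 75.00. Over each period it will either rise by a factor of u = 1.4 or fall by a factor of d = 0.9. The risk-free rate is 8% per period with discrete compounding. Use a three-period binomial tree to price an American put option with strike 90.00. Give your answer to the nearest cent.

Risk-neutral probability p = (1 + 0.08 − 0.9)/(1.4 − 0.9) = 0.1800/0.5000 = 0.3600
Terminal stock prices: S_uuu = 205.8, S_uud = 132.3, S_udd = 85.05, S_ddd = 54.68
Terminal payoffs (K − S): max(-115.8, 0) = 0, max(-42.3, 0) = 0, max(4.95, 0) = 4.95, max(35.32, 0) = 35.32
Node uu (S = 147): continuation = 1/1.08·[0.3600·0.0000 + 0.6400·0.0000] = 0.0000; exercise value = 0.0000 ≤ continuation, so V_uu = 0.0000
Node ud (S = 94.5): continuation = 1/1.08·[0.3600·0.0000 + 0.6400·4.9500] = 2.9333; exercise value = 0.0000 ≤ continuation, so V_ud = 2.9333
Node dd (S = 60.75): continuation = 1/1.08·[0.3600·4.9500 + 0.6400·35.3250] = 22.5833; exercise value = 29.2500 > continuation, so V_dd = 29.2500 (exercise)
Node u (S = 105): continuation = 1/1.08·[0.3600·0.0000 + 0.6400·2.9333] = 1.7383; exercise value = 0.0000 ≤ continuation, so V_u = 1.7383
Node d (S = 67.5): continuation = 1/1.08·[0.3600·2.9333 + 0.6400·29.2500] = 18.3111; exercise value = 22.5000 > continuation, so V_d = 22.5000 (exercise)
Node 0 (S = 75): continuation = 1/1.08·[0.3600·1.7383 + 0.6400·22.5000] = 13.9128; exercise value = 15.0000 > continuation, so V_0 = 15.0000 (exercise)

15.00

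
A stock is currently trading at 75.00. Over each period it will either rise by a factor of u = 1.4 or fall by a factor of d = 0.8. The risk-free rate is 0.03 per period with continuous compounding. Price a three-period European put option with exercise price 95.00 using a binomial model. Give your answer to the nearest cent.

Risk-neutral probability p = (e^0.03 − 0.8)/(1.4 − 0.8) = 0.2305/0.6000 = 0.3841
Terminal stock prices: S_uuu = 205.8, S_uud = 117.6, S_udd = 67.2, S_ddd = 38.4
Terminal payoffs (K − S): max(-110.8, 0) = 0, max(-22.6, 0) = 0, max(27.8, 0) = 27.8, max(56.6, 0) = 56.6
Node uu (S = 147): V_uu = e^(−0.03)·[0.3841·0.0000 + 0.6159·0.0000] = 0.0000
Node ud (S = 84): V_ud = e^(−0.03)·[0.3841·0.0000 + 0.6159·27.8000] = 16.6162
Node dd (S = 48): V_dd = e^(−0.03)·[0.3841·27.8000 + 0.6159·56.6000] = 44.1923
Node u (S = 105): V_u = e^(−0.03)·[0.3841·0.0000 + 0.6159·16.6162] = 9.9316
Node d (S = 60): V_d = e^(−0.03)·[0.3841·16.6162 + 0.6159·44.1923] = 32.6076
Node 0 (S = 75): V_0 = e^(−0.03)·[0.3841·9.9316 + 0.6159·32.6076] = 23.1916

23.19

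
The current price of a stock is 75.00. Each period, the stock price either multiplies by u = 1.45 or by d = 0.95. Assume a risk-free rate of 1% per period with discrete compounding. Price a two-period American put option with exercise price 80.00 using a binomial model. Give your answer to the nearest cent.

Risk-neutral probability p = (1 + 0.01 − 0.95)/(1.45 − 0.95) = 0.0600/0.5000 = 0.1200
Terminal stock prices: S_uu = 157.7, S_ud = 103.3, S_dd = 67.69
Terminal payoffs (K − S): max(-77.69, 0) = 0, max(-23.31, 0) = 0, max(12.31, 0) = 12.31
Node u (S = 108.8): continuation = 1/1.01·[0.1200·0.0000 + 0.8800·0.0000] = 0.0000; exercise value = 0.0000 ≤ continuation, so V_u = 0.0000
Node d (S = 71.25): continuation = 1/1.01·[0.1200·0.0000 + 0.8800·12.3125] = 10.7277; exercise value = 8.7500 ≤ continuation, so V_d = 10.7277
Node 0 (S = 75): continuation = 1/1.01·[0.1200·0.0000 + 0.8800·10.7277] = 9.3469; exercise value = 5.0000 ≤ continuation, so V_0 = 9.3469

9.35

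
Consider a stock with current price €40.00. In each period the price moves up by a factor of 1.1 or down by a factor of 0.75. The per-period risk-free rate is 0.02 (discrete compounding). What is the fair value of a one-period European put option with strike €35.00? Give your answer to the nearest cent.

€1.12

Risk-neutral probability p = (1 + 0.02 − 0.75)/(1.1 − 0.75) = 0.2700/0.3500 = 0.7714
Terminal stock prices: S_u = 44, S_d = 30
Terminal payoffs (K − S): max(-9, 0) = 0, max(5, 0) = 5
Node 0 (S = 40): V_0 = 1/1.02·[0.7714·0.0000 + 0.2286·5.0000] = 1.1204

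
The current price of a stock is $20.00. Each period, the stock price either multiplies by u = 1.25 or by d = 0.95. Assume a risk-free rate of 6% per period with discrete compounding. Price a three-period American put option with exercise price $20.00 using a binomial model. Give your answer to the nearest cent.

$0.70

Risk-neutral probability p = (1 + 0.06 − 0.95)/(1.25 − 0.95) = 0.1100/0.3000 = 0.3667
Terminal stock prices: S_uuu = 39.06, S_uud = 29.69, S_udd = 22.56, S_ddd = 17.15
Terminal payoffs (K − S): max(-19.06, 0) = 0, max(-9.688, 0) = 0, max(-2.562, 0) = 0, max(2.853, 0) = 2.853
Node uu (S = 31.25): continuation = 1/1.06·[0.3667·0.0000 + 0.6333·0.0000] = 0.0000; exercise value = 0.0000 ≤ continuation, so V_uu = 0.0000
Node ud (S = 23.75): continuation = 1/1.06·[0.3667·0.0000 + 0.6333·0.0000] = 0.0000; exercise value = 0.0000 ≤ continuation, so V_ud = 0.0000
Node dd (S = 18.05): continuation = 1/1.06·[0.3667·0.0000 + 0.6333·2.8525] = 1.7043; exercise value = 1.9500 > continuation, so V_dd = 1.9500 (exercise)
Node u (S = 25): continuation = 1/1.06·[0.3667·0.0000 + 0.6333·0.0000] = 0.0000; exercise value = 0.0000 ≤ continuation, so V_u = 0.0000
Node d (S = 19): continuation = 1/1.06·[0.3667·0.0000 + 0.6333·1.9500] = 1.1651; exercise value = 1.0000 ≤ continuation, so V_d = 1.1651
Node 0 (S = 20): continuation = 1/1.06·[0.3667·0.0000 + 0.6333·1.1651] = 0.6961; exercise value = 0.0000 ≤ continuation, so V_0 = 0.6961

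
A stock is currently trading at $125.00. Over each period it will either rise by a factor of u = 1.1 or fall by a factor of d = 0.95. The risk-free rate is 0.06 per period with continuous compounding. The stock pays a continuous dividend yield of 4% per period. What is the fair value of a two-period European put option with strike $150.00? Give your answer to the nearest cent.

Per-period risk-free factor R = e^0.06 = 1.0618; dividend-adjusted growth = e^(0.06−0.04) = 1.0202.
Risk-neutral probability p = (1.0202 − 0.95)/(1.1 − 0.95) = 0.0702/0.1500 = 0.4680
Terminal stock prices: S_uu = 151.3, S_ud = 130.6, S_dd = 112.8
Terminal payoffs (K − S): max(-1.25, 0) = 0, max(19.38, 0) = 19.38, max(37.19, 0) = 37.19
Node u (S = 137.5): V_u = e^(−0.06)·[0.4680·0.0000 + 0.5320·19.3750] = 9.7071
Node d (S = 118.8): V_d = e^(−0.06)·[0.4680·19.3750 + 0.5320·37.1875] = 27.1709
Node 0 (S = 125): V_0 = e^(−0.06)·[0.4680·9.7071 + 0.5320·27.1709] = 17.8914

$17.89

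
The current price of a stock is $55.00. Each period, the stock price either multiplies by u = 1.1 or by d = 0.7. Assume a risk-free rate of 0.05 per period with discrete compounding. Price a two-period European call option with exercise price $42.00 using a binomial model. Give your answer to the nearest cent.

Risk-neutral probability p = (1 + 0.05 − 0.7)/(1.1 − 0.7) = 0.3500/0.4000 = 0.8750
Terminal stock prices: S_uu = 66.55, S_ud = 42.35, S_dd = 26.95
Terminal payoffs (S − K): max(24.55, 0) = 24.55, max(0.35, 0) = 0.35, max(-15.05, 0) = 0
Node u (S = 60.5): V_u = 1/1.05·[0.8750·24.5500 + 0.1250·0.3500] = 20.5000
Node d (S = 38.5): V_d = 1/1.05·[0.8750·0.3500 + 0.1250·0.0000] = 0.2917
Node 0 (S = 55): V_0 = 1/1.05·[0.8750·20.5000 + 0.1250·0.2917] = 17.1181

$17.12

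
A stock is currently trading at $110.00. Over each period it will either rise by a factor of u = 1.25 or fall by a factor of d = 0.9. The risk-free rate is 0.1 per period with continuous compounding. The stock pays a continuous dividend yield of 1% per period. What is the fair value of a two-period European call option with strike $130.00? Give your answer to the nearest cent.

Per-period risk-free factor R = e^0.1 = 1.1052; dividend-adjusted growth = e^(0.1−0.01) = 1.0942.
Risk-neutral probability p = (1.0942 − 0.9)/(1.25 − 0.9) = 0.1942/0.3500 = 0.5548
Terminal stock prices: S_uu = 171.9, S_ud = 123.8, S_dd = 89.1
Terminal payoffs (S − K): max(41.88, 0) = 41.88, max(-6.25, 0) = 0, max(-40.9, 0) = 0
Node u (S = 137.5): V_u = e^(−0.1)·[0.5548·41.8750 + 0.4452·0.0000] = 21.0208
Node d (S = 99): V_d = e^(−0.1)·[0.5548·0.0000 + 0.4452·0.0000] = 0.0000
Node 0 (S = 110): V_0 = e^(−0.1)·[0.5548·21.0208 + 0.4452·0.0000] = 10.5522

$10.55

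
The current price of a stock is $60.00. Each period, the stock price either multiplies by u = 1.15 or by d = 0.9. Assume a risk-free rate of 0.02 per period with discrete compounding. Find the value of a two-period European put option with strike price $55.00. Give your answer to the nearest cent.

Risk-neutral probability p = (1 + 0.02 − 0.9)/(1.15 − 0.9) = 0.1200/0.2500 = 0.4800
Terminal stock prices: S_uu = 79.35, S_ud = 62.1, S_dd = 48.6
Terminal payoffs (K − S): max(-24.35, 0) = 0, max(-7.1, 0) = 0, max(6.4, 0) = 6.4
Node u (S = 69): V_u = 1/1.02·[0.4800·0.0000 + 0.5200·0.0000] = 0.0000
Node d (S = 54): V_d = 1/1.02·[0.4800·0.0000 + 0.5200·6.4000] = 3.2627
Node 0 (S = 60): V_0 = 1/1.02·[0.4800·0.0000 + 0.5200·3.2627] = 1.6634

$1.66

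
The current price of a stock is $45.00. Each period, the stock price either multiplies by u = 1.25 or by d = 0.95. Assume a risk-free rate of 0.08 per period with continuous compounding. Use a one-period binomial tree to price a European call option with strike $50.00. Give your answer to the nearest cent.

Risk-neutral probability p = (e^0.08 − 0.95)/(1.25 − 0.95) = 0.1333/0.3000 = 0.4443
Terminal stock prices: S_u = 56.25, S_d = 42.75
Terminal payoffs (S − K): max(6.25, 0) = 6.25, max(-7.25, 0) = 0
Node 0 (S = 45): V_0 = e^(−0.08)·[0.4443·6.2500 + 0.5557·0.0000] = 2.5633

$2.56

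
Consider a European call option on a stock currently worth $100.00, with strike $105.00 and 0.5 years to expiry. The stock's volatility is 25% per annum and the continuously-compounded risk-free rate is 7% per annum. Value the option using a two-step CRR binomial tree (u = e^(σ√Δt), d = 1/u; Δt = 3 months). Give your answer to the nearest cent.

$6.57

CRR parameters: u = e^(σ√Δt) = e^(0.25·√0.25) = 1.1331, d = 1/u = 0.8825
Per-period rate: rΔt = 0.07·0.25 = 0.0175, so R = e^0.0175 = 1.0177
Risk-neutral probability p = (e^0.0175 − 0.8825)/(1.1331 − 0.8825) = 0.1352/0.2507 = 0.5392
Terminal stock prices: S_uu = 128.4, S_ud = 100, S_dd = 77.88
Terminal payoffs (S − K): max(23.4, 0) = 23.4, max(-5, 0) = 0, max(-27.12, 0) = 0
Node u (S = 113.3): V_u = e^(−0.0175)·[0.5392·23.4025 + 0.4608·0.0000] = 12.4003
Node d (S = 88.25): V_d = e^(−0.0175)·[0.5392·0.0000 + 0.4608·0.0000] = 0.0000
Node 0 (S = 100): V_0 = e^(−0.0175)·[0.5392·12.4003 + 0.4608·0.0000] = 6.5705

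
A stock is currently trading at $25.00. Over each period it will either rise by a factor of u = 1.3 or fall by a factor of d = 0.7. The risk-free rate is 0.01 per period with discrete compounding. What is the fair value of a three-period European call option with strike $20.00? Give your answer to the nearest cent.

Risk-neutral probability p = (1 + 0.01 − 0.7)/(1.3 − 0.7) = 0.3100/0.6000 = 0.5167
Terminal stock prices: S_uuu = 54.93, S_uud = 29.58, S_udd = 15.92, S_ddd = 8.575
Terminal payoffs (S − K): max(34.93, 0) = 34.93, max(9.575, 0) = 9.575, max(-4.075, 0) = 0, max(-11.43, 0) = 0
Node uu (S = 42.25): V_uu = 1/1.01·[0.5167·34.9250 + 0.4833·9.5750] = 22.4480
Node ud (S = 22.75): V_ud = 1/1.01·[0.5167·9.5750 + 0.4833·0.0000] = 4.8981
Node dd (S = 12.25): V_dd = 1/1.01·[0.5167·0.0000 + 0.4833·0.0000] = 0.0000
Node u (S = 32.5): V_u = 1/1.01·[0.5167·22.4480 + 0.4833·4.8981] = 13.8273
Node d (S = 17.5): V_d = 1/1.01·[0.5167·4.8981 + 0.4833·0.0000] = 2.5056
Node 0 (S = 25): V_0 = 1/1.01·[0.5167·13.8273 + 0.4833·2.5056] = 8.2724

$8.27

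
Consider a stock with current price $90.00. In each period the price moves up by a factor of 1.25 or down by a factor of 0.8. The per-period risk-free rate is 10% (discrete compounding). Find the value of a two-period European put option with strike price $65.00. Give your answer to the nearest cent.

$0.68

Risk-neutral probability p = (1 + 0.1 − 0.8)/(1.25 − 0.8) = 0.3000/0.4500 = 0.6667
Terminal stock prices: S_uu = 140.6, S_ud = 90, S_dd = 57.6
Terminal payoffs (K − S): max(-75.62, 0) = 0, max(-25, 0) = 0, max(7.4, 0) = 7.4
Node u (S = 112.5): V_u = 1/1.1·[0.6667·0.0000 + 0.3333·0.0000] = 0.0000
Node d (S = 72): V_d = 1/1.1·[0.6667·0.0000 + 0.3333·7.4000] = 2.2424
Node 0 (S = 90): V_0 = 1/1.1·[0.6667·0.0000 + 0.3333·2.2424] = 0.6795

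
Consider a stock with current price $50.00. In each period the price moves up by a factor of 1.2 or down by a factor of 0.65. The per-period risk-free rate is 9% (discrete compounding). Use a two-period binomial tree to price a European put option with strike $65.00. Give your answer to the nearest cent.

Risk-neutral probability p = (1 + 0.09 − 0.65)/(1.2 − 0.65) = 0.4400/0.5500 = 0.8000
Terminal stock prices: S_uu = 72, S_ud = 39, S_dd = 21.13
Terminal payoffs (K − S): max(-7, 0) = 0, max(26, 0) = 26, max(43.88, 0) = 43.88
Node u (S = 60): V_u = 1/1.09·[0.8000·0.0000 + 0.2000·26.0000] = 4.7706
Node d (S = 32.5): V_d = 1/1.09·[0.8000·26.0000 + 0.2000·43.8750] = 27.1330
Node 0 (S = 50): V_0 = 1/1.09·[0.8000·4.7706 + 0.2000·27.1330] = 8.4799

$8.48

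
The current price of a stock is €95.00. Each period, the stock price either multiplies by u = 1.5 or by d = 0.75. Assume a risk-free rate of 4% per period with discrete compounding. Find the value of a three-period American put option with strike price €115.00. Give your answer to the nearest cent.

€30.42

Risk-neutral probability p = (1 + 0.04 − 0.75)/(1.5 − 0.75) = 0.2900/0.7500 = 0.3867
Terminal stock prices: S_uuu = 320.6, S_uud = 160.3, S_udd = 80.16, S_ddd = 40.08
Terminal payoffs (K − S): max(-205.6, 0) = 0, max(-45.31, 0) = 0, max(34.84, 0) = 34.84, max(74.92, 0) = 74.92
Node uu (S = 213.8): continuation = 1/1.04·[0.3867·0.0000 + 0.6133·0.0000] = 0.0000; exercise value = 0.0000 ≤ continuation, so V_uu = 0.0000
Node ud (S = 106.9): continuation = 1/1.04·[0.3867·0.0000 + 0.6133·34.8438] = 20.5489; exercise value = 8.1250 ≤ continuation, so V_ud = 20.5489
Node dd (S = 53.44): continuation = 1/1.04·[0.3867·34.8438 + 0.6133·74.9219] = 57.1394; exercise value = 61.5625 > continuation, so V_dd = 61.5625 (exercise)
Node u (S = 142.5): continuation = 1/1.04·[0.3867·0.0000 + 0.6133·20.5489] = 12.1186; exercise value = 0.0000 ≤ continuation, so V_u = 12.1186
Node d (S = 71.25): continuation = 1/1.04·[0.3867·20.5489 + 0.6133·61.5625] = 43.9461; exercise value = 43.7500 ≤ continuation, so V_d = 43.9461
Node 0 (S = 95): continuation = 1/1.04·[0.3867·12.1186 + 0.6133·43.9461] = 30.4225; exercise value = 20.0000 ≤ continuation, so V_0 = 30.4225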